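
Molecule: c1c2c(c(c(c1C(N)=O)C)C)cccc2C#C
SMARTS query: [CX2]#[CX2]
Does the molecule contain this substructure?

The pattern [CX2]#[CX2] describes a carbon-carbon triple bond — an alkyne.
The molecule carries an ethynyl group (-C#CH), whose atoms satisfy every constraint of the query, so the pattern matches.

Yes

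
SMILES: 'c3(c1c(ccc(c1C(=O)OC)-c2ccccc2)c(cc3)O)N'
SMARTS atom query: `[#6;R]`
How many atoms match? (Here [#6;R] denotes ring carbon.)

16

Check the 22 heavy atoms by environment: 16× c (aromatic, in 6-ring) → match; 2× C (acyclic) → no; 3× O (acyclic) → no; 1× N (acyclic) → no.
That gives 16 matching atoms.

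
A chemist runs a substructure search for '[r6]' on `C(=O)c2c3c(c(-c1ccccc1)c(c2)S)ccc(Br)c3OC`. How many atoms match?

The query [r6] means: r6 matches atoms in a six-membered ring.
Check the 22 heavy atoms by environment: 16× c (aromatic, in 6-ring) → match; 1× Br (acyclic) → no; 1× S (acyclic) → no; 2× O (acyclic) → no; 2× C (acyclic) → no.
That gives 16 matching atoms.

16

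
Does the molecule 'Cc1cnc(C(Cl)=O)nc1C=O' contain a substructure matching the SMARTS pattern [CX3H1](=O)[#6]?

The pattern [CX3H1](=O)[#6] describes an sp2 carbon with one H, double-bonded to O and single-bonded to carbon — an aldehyde.
The molecule carries an aldehyde (-CHO), whose atoms satisfy every constraint of the query, so the pattern matches.

Yes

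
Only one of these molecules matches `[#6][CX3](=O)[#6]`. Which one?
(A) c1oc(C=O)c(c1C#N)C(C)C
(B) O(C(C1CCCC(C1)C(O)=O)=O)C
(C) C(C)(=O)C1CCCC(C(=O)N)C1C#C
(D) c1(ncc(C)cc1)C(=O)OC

[#6][CX3](=O)[#6] describes a carbonyl carbon (no H) flanked by two carbons (a ketone).
(A) has an aldehyde (-CHO) but the carbonyl carbon has H1, so it is not flanked by two carbons.
(B) has a carboxylic acid group (-C(=O)OH) but one neighbour of the carbonyl carbon is O, not C.
(C) contains an acetyl/ketone group (-C(=O)CH3), which satisfies every atom and bond constraint.
(D) has a methyl-ester group (-C(=O)OCH3) but one neighbour of the carbonyl carbon is O, not C.
So the answer is (C).

C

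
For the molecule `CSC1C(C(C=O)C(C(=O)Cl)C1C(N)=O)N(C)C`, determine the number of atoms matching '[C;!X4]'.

3

The query [C;!X4] means: aliphatic carbon that does not have four total connections.
Check the 18 heavy atoms by environment: 8× C (X4) → no; 3× C (X3) → match; 3× O (X1) → no; 2× N (X3) → no; 1× Cl (X1) → no; 1× S (X2) → no.
That gives 3 matching atoms.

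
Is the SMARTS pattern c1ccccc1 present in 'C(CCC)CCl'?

The pattern c1ccccc1 describes six aromatic carbons in a ring — a benzene ring.
The closest candidate here is a methyl group (-CH3), but no six-membered all-carbon aromatic ring is present. No other fragment satisfies the full query, so there is no match.

No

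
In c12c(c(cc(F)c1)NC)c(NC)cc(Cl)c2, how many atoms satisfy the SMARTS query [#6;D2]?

4

The query [#6;D2] means: any carbon bonded to exactly two heavy atoms.
Check the 16 heavy atoms by environment: 6× c (aromatic, D3) → no; 4× c (aromatic, D2) → match; 1× Cl (D1) → no; 2× N (D2) → no; 2× C (D1) → no; 1× F (D1) → no.
That gives 4 matching atoms.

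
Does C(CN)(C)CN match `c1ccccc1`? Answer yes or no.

No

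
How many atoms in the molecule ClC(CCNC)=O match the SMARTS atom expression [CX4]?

The query [CX4] means: C with X4: aliphatic carbon with exactly 4 total connections (bonds + H).
Check the 7 heavy atoms by environment: 3× C (X4) → match; 1× N (X3) → no; 1× C (X3) → no; 1× O (X1) → no; 1× Cl (X1) → no.
That gives 3 matching atoms.

3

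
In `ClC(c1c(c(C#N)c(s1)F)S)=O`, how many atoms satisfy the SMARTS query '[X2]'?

The query [X2] means: any atom with exactly two total connections (bonds + H).
Check the 12 heavy atoms by environment: 1× s (aromatic, X2) → match; 4× c (aromatic, X3) → no; 1× F (X1) → no; 1× S (X2) → match; 1× C (X2) → match; 1× N (X1) → no; 1× C (X3) → no; 1× O (X1) → no; 1× Cl (X1) → no.
Summing the matching environments: 1 + 1 + 1 = 3 matching atoms.

3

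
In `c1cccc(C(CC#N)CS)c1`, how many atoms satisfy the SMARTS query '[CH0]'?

1

The query [CH0] means: aliphatic carbon with no attached hydrogen.
Check the 12 heavy atoms by environment: 2× C (H2) → no; 1× C (H1) → no; 1× S (H1) → no; 1× C (H0) → match; 1× N (H0) → no; 1× c (aromatic, H0) → no; 5× c (aromatic, H1) → no.
That gives 1 matching atom.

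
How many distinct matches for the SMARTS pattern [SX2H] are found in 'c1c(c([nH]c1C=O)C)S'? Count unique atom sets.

1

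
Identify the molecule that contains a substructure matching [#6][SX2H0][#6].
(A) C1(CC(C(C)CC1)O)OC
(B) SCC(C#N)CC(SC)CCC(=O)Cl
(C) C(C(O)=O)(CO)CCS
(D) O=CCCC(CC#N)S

B

[#6][SX2H0][#6] describes an aliphatic sulfur bridging two carbons with no H on the sulfur (a thioether).
(A) has a methoxy ether (-OCH3) but the bridging atom is O, not S.
(B) contains a methylthio ether (-SCH3), which satisfies every atom and bond constraint.
(C) has a thiol (-SH) but the sulfur has H1, not H0 bridging two carbons.
(D) has a thiol (-SH) but the sulfur has H1, not H0 bridging two carbons.
So the answer is (B).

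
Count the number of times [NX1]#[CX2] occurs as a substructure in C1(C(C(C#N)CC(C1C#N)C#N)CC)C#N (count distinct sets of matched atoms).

4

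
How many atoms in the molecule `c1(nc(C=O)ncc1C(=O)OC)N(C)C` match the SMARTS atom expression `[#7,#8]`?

6

Check the 15 heavy atoms by environment: 2× n (aromatic) → match; 4× c (aromatic) → no; 5× C → no; 3× O → match; 1× N → match.
Summing the matching environments: 2 + 3 + 1 = 6 matching atoms.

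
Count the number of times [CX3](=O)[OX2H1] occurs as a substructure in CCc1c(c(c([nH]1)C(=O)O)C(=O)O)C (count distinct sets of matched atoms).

2

[CX3](=O)[OX2H1] is the SMARTS for a carboxylic acid: an sp2 carbon double-bonded to O and single-bonded to an -OH oxygen.
The molecule carries 2 separate instances of a carboxylic acid group (-C(=O)OH) meeting every constraint; each maps to a distinct set of atoms, giving 2 matches.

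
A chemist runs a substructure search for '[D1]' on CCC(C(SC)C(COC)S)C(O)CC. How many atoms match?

6

Check the 15 heavy atoms by environment: 3× C (D2) → no; 4× C (D3) → no; 1× O (D1) → match; 1× S (D1) → match; 4× C (D1) → match; 1× S (D2) → no; 1× O (D2) → no.
Summing the matching environments: 1 + 1 + 4 = 6 matching atoms.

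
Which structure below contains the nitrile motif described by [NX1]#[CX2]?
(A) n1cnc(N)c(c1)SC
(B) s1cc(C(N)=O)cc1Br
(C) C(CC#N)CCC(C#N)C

C

[NX1]#[CX2] describes a nitrogen triple-bonded to a two-connected carbon (a nitrile).
(A) has a primary amino group (-NH2) but the nitrogen is NX3 (three connections), not NX1 triple-bonded.
(B) has a primary amide (-C(=O)NH2) but the nitrogen is NX3, not NX1.
(C) contains a nitrile (-C#N), which satisfies every atom and bond constraint.
So the answer is (C).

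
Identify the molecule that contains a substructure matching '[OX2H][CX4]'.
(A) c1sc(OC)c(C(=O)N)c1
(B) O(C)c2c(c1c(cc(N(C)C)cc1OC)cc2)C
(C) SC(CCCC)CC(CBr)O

C

[OX2H][CX4] describes a hydroxyl oxygen bound to an sp3 (X4) carbon (an aliphatic alcohol).
(A) has a methoxy ether (-OCH3) but the oxygen has H0 (ether), not H1.
(B) has a methoxy ether (-OCH3) but the oxygen has H0 (ether), not H1.
(C) contains a hydroxyl group (-OH), which satisfies every atom and bond constraint.
So the answer is (C).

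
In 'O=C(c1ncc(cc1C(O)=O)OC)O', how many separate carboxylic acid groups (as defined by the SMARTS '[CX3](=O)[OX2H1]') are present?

[CX3](=O)[OX2H1] is the SMARTS for a carboxylic acid: an sp2 carbon double-bonded to O and single-bonded to an -OH oxygen.
The molecule carries 2 separate instances of a carboxylic acid group (-C(=O)OH) meeting every constraint; each maps to a distinct set of atoms, giving 2 matches.

2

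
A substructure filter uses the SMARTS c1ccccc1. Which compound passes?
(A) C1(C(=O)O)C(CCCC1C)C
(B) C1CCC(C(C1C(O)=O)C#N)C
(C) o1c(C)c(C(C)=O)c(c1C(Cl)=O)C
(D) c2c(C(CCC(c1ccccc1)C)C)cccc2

D

c1ccccc1 describes six aromatic carbons in a ring (a benzene ring).
(A) has a methyl group (-CH3) but no six-membered all-carbon aromatic ring is present.
(B) has a methyl group (-CH3) but no six-membered all-carbon aromatic ring is present.
(C) has a methyl group (-CH3) but no six-membered all-carbon aromatic ring is present.
(D) contains a phenyl ring, which satisfies every atom and bond constraint.
So the answer is (D).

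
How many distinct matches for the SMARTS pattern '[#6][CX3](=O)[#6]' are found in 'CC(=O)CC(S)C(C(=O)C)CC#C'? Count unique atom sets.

[#6][CX3](=O)[#6] is the SMARTS for a ketone: a carbonyl carbon (no H) flanked by two carbons.
The molecule carries 2 separate instances of an acetyl/ketone group (-C(=O)CH3) meeting every constraint; each maps to a distinct set of atoms, giving 2 matches.

2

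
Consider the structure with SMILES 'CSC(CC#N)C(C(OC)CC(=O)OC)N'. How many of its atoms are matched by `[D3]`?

The query [D3] means: atom with exactly three heavy-atom neighbours.
Check the 16 heavy atoms by environment: 3× C (D2) → no; 4× C (D3) → match; 2× N (D1) → no; 1× S (D2) → no; 3× C (D1) → no; 2× O (D2) → no; 1× O (D1) → no.
That gives 4 matching atoms.

4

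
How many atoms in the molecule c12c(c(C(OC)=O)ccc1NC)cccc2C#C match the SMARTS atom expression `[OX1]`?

Check the 18 heavy atoms by environment: 10× c (aromatic, X3) → no; 1× C (X3) → no; 1× O (X1) → match; 1× O (X2) → no; 2× C (X4) → no; 2× C (X2) → no; 1× N (X3) → no.
That gives 1 matching atom.

1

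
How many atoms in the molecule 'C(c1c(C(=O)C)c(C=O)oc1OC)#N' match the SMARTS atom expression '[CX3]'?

The query [CX3] means: C with X3: aliphatic carbon with exactly 3 total connections.
Check the 14 heavy atoms by environment: 1× o (aromatic, X2) → no; 4× c (aromatic, X3) → no; 2× C (X3) → match; 2× O (X1) → no; 2× C (X4) → no; 1× C (X2) → no; 1× N (X1) → no; 1× O (X2) → no.
That gives 2 matching atoms.

2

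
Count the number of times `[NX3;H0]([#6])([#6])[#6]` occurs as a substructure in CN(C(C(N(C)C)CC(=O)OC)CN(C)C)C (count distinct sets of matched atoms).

[NX3;H0]([#6])([#6])[#6] is the SMARTS for a tertiary amine: a trivalent nitrogen with no H, bonded to three carbons.
The molecule carries 3 separate instances of a dimethylamino group (-N(CH3)2) meeting every constraint; each maps to a distinct set of atoms, giving 3 matches.

3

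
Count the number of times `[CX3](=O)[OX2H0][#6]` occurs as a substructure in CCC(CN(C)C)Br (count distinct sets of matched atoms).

0

[CX3](=O)[OX2H0][#6] is the SMARTS for an ester: a carbonyl carbon bonded to an oxygen that is itself bonded to carbon (no H on that O).
No fragment in the molecule satisfies every constraint, giving 0 matches.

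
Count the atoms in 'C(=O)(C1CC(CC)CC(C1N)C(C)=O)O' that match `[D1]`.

The query [D1] means: atom with exactly one heavy-atom neighbour (degree 1).
Check the 15 heavy atoms by environment: 3× C (D2) → no; 6× C (D3) → no; 1× N (D1) → match; 3× O (D1) → match; 2× C (D1) → match.
Summing the matching environments: 1 + 3 + 2 = 6 matching atoms.

6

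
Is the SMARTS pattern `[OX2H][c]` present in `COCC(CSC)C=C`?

No

The pattern [OX2H][c] describes a hydroxyl oxygen attached to an aromatic carbon — a phenol.
The closest candidate here is a methoxy ether (-OCH3), but the oxygen has H0, not H1. No other fragment satisfies the full query, so there is no match.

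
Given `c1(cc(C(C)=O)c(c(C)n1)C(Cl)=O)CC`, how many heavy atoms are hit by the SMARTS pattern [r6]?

6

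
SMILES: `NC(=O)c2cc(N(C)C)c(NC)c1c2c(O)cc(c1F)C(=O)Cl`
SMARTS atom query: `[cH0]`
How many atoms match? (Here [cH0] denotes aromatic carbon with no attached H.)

8

The query [cH0] means: aromatic carbon with no attached hydrogen (substituted or ring-fusion).
Check the 23 heavy atoms by environment: 8× c (aromatic, H0) → match; 2× c (aromatic, H1) → no; 1× N (H1) → no; 3× C (H3) → no; 1× F (H0) → no; 2× C (H0) → no; 2× O (H0) → no; 1× N (H2) → no; 1× N (H0) → no; 1× O (H1) → no; 1× Cl (H0) → no.
That gives 8 matching atoms.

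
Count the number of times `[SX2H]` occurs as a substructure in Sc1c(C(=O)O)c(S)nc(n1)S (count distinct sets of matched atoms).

[SX2H] is the SMARTS for a thiol: an aliphatic sulfur with two connections, one being H.
The molecule carries 3 separate instances of a thiol (-SH) meeting every constraint; each maps to a distinct set of atoms, giving 3 matches.

3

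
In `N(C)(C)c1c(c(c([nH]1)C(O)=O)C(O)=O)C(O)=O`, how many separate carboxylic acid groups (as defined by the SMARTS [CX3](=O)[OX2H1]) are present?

[CX3](=O)[OX2H1] is the SMARTS for a carboxylic acid: an sp2 carbon double-bonded to O and single-bonded to an -OH oxygen.
The molecule carries 3 separate instances of a carboxylic acid group (-C(=O)OH) meeting every constraint; each maps to a distinct set of atoms, giving 3 matches.

3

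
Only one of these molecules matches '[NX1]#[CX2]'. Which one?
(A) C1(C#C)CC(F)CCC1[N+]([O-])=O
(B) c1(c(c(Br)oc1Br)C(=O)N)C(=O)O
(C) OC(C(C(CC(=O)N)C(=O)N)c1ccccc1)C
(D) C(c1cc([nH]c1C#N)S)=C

[NX1]#[CX2] describes a nitrogen triple-bonded to a two-connected carbon (a nitrile).
(A) has a nitro group (-[N+](=O)[O-]) but there is no C#N triple bond.
(B) has a primary amide (-C(=O)NH2) but the nitrogen is NX3, not NX1.
(C) has a primary amide (-C(=O)NH2) but the nitrogen is NX3, not NX1.
(D) contains a nitrile (-C#N), which satisfies every atom and bond constraint.
So the answer is (D).

D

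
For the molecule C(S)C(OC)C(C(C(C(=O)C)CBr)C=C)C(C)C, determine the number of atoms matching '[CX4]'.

The query [CX4] means: C with X4: aliphatic carbon with exactly 4 total connections (bonds + H).
Check the 18 heavy atoms by environment: 11× C (X4) → match; 1× Br (X1) → no; 1× S (X2) → no; 3× C (X3) → no; 1× O (X1) → no; 1× O (X2) → no.
That gives 11 matching atoms.

11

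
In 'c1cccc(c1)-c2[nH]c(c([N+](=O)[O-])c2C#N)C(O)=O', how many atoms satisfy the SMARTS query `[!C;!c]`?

The query [!C;!c] means: neither aliphatic nor aromatic carbon — same as [!#6].
Check the 19 heavy atoms by environment: 1× n (aromatic) → match; 10× c (aromatic) → no; 1× N (charge +1) → match; 1× O (charge -1) → match; 3× O → match; 2× C → no; 1× N → match.
Summing the matching environments: 1 + 1 + 1 + 3 + 1 = 7 matching atoms.

7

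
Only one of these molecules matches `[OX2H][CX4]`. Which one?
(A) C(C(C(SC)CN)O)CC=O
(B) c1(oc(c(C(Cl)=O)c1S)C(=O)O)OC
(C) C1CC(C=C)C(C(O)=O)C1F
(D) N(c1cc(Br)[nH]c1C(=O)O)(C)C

A

[OX2H][CX4] describes a hydroxyl oxygen bound to an sp3 (X4) carbon (an aliphatic alcohol).
(A) contains a hydroxyl group (-OH), which satisfies every atom and bond constraint.
(B) has a methoxy ether (-OCH3) but the oxygen has H0 (ether), not H1.
(C) has a carboxylic acid group (-C(=O)OH) but the -OH is on a CX3 carbonyl carbon, not a CX4 carbon.
(D) has a carboxylic acid group (-C(=O)OH) but the -OH is on a CX3 carbonyl carbon, not a CX4 carbon.
So the answer is (A).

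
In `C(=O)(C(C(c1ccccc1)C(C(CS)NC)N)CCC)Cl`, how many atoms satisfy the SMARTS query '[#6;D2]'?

8

The query [#6;D2] means: any carbon bonded to exactly two heavy atoms.
Check the 21 heavy atoms by environment: 3× C (D2) → match; 5× C (D3) → no; 1× c (aromatic, D3) → no; 5× c (aromatic, D2) → match; 1× S (D1) → no; 1× N (D2) → no; 2× C (D1) → no; 1× O (D1) → no; 1× Cl (D1) → no; 1× N (D1) → no.
Summing the matching environments: 3 + 5 = 8 matching atoms.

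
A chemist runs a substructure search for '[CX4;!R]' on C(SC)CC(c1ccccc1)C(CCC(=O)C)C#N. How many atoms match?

The query [CX4;!R] means: aliphatic carbon with four total connections, not in a ring.
Check the 19 heavy atoms by environment: 8× C (X4, acyclic) → match; 1× C (X2, acyclic) → no; 1× N (X1, acyclic) → no; 1× S (X2, acyclic) → no; 6× c (aromatic, X3, in 6-ring) → no; 1× C (X3, acyclic) → no; 1× O (X1, acyclic) → no.
That gives 8 matching atoms.

8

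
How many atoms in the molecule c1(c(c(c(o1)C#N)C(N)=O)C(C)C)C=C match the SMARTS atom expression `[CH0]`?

2

The query [CH0] means: aliphatic carbon with no attached hydrogen.
Check the 15 heavy atoms by environment: 1× o (aromatic, H0) → no; 4× c (aromatic, H0) → no; 2× C (H0) → match; 1× N (H0) → no; 2× C (H1) → no; 2× C (H3) → no; 1× C (H2) → no; 1× O (H0) → no; 1× N (H2) → no.
That gives 2 matching atoms.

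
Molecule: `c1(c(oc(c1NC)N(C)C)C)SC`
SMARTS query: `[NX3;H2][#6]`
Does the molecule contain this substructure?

No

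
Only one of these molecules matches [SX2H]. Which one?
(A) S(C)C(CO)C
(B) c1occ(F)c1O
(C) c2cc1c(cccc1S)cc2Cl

[SX2H] describes an aliphatic sulfur with two connections, one being H (a thiol).
(A) has a methylthio ether (-SCH3) but the sulfur has H0 (bonded to two carbons), not H1.
(B) has a hydroxyl group (-OH) but it is an -OH, not an -SH.
(C) contains a thiol (-SH), which satisfies every atom and bond constraint.
So the answer is (C).

C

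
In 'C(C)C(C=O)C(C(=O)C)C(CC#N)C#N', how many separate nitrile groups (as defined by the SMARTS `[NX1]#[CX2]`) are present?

[NX1]#[CX2] is the SMARTS for a nitrile: a nitrogen triple-bonded to a two-connected carbon.
The molecule carries 2 separate instances of a nitrile (-C#N) meeting every constraint; each maps to a distinct set of atoms, giving 2 matches.

2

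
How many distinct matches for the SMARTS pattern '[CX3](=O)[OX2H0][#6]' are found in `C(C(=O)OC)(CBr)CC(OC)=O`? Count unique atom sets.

[CX3](=O)[OX2H0][#6] is the SMARTS for an ester: a carbonyl carbon bonded to an oxygen that is itself bonded to carbon (no H on that O).
The molecule carries 2 separate instances of a methyl-ester group (-C(=O)OCH3) meeting every constraint; each maps to a distinct set of atoms, giving 2 matches.

2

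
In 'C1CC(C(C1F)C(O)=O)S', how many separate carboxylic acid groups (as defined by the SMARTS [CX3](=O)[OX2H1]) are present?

1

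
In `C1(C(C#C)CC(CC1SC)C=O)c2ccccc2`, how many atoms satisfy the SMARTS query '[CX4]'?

7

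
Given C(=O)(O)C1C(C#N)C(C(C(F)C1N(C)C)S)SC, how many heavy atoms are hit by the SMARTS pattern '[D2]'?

2

The query [D2] means: atom with exactly two heavy-atom neighbours.
Check the 18 heavy atoms by environment: 7× C (D3) → no; 2× O (D1) → no; 1× S (D2) → match; 3× C (D1) → no; 1× C (D2) → match; 1× N (D1) → no; 1× N (D3) → no; 1× F (D1) → no; 1× S (D1) → no.
Summing the matching environments: 1 + 1 = 2 matching atoms.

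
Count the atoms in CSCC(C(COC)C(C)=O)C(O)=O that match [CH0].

2

The query [CH0] means: aliphatic carbon with no attached hydrogen.
Check the 14 heavy atoms by environment: 2× C (H2) → no; 2× C (H1) → no; 1× S (H0) → no; 3× C (H3) → no; 2× C (H0) → match; 3× O (H0) → no; 1× O (H1) → no.
That gives 2 matching atoms.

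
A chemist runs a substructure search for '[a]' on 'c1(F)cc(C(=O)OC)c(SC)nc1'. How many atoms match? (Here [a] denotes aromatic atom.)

6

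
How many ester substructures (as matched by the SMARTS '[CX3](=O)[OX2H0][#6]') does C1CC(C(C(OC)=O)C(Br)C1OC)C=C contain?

1

[CX3](=O)[OX2H0][#6] is the SMARTS for an ester: a carbonyl carbon bonded to an oxygen that is itself bonded to carbon (no H on that O).
Exactly one fragment in the molecule meets all constraints, giving 1 match.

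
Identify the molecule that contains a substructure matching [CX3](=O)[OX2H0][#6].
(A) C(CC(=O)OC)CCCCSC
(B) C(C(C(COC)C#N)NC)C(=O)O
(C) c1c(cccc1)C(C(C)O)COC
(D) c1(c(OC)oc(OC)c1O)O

A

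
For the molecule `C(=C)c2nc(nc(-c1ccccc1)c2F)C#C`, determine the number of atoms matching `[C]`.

Check the 17 heavy atoms by environment: 2× n (aromatic) → no; 10× c (aromatic) → no; 4× C → match; 1× F → no.
That gives 4 matching atoms.

4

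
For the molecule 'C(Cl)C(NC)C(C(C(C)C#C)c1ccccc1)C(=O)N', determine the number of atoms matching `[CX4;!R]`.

Check the 20 heavy atoms by environment: 7× C (X4, acyclic) → match; 1× Cl (X1, acyclic) → no; 6× c (aromatic, X3, in 6-ring) → no; 2× N (X3, acyclic) → no; 1× C (X3, acyclic) → no; 1× O (X1, acyclic) → no; 2× C (X2, acyclic) → no.
That gives 7 matching atoms.

7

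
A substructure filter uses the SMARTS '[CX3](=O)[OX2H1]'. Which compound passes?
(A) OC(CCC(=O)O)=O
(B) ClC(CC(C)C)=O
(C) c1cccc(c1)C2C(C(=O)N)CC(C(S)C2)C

A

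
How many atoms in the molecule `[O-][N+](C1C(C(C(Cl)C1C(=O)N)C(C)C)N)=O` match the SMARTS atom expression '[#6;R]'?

The query [#6;R] means: carbon that is part of a ring.
Check the 16 heavy atoms by environment: 5× C (in 5-ring) → match; 4× C (acyclic) → no; 1× Cl (acyclic) → no; 2× N (acyclic) → no; 1× N (charge +1, acyclic) → no; 1× O (charge -1, acyclic) → no; 2× O (acyclic) → no.
That gives 5 matching atoms.

5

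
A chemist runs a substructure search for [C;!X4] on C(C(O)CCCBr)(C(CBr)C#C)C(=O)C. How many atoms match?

The query [C;!X4] means: aliphatic carbon that does not have four total connections.
Check the 15 heavy atoms by environment: 8× C (X4) → no; 1× C (X3) → match; 1× O (X1) → no; 2× C (X2) → match; 2× Br (X1) → no; 1× O (X2) → no.
Summing the matching environments: 1 + 2 = 3 matching atoms.

3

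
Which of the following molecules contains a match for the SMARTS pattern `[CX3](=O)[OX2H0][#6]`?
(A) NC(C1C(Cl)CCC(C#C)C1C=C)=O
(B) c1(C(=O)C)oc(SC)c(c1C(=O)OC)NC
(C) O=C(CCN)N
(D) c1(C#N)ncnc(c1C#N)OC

B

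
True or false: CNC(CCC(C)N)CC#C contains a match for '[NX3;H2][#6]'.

The pattern [NX3;H2][#6] describes a trivalent nitrogen with two H attached to carbon — a primary amine.
The molecule carries a primary amino group (-NH2), whose atoms satisfy every constraint of the query, so the pattern matches.

True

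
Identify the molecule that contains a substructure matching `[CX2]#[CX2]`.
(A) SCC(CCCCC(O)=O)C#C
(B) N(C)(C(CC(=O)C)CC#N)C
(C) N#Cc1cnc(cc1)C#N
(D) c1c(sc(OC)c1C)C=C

[CX2]#[CX2] describes a carbon-carbon triple bond (an alkyne).
(A) contains an ethynyl group (-C#CH), which satisfies every atom and bond constraint.
(B) has a nitrile (-C#N) but the triple bond is C#N, not C#C.
(C) has a nitrile (-C#N) but the triple bond is C#N, not C#C.
(D) has a vinyl group (-CH=CH2) but the C=C is a double bond; both carbons are CX3, not CX2.
So the answer is (A).

A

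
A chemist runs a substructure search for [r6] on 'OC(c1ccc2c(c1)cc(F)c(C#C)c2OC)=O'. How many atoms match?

10

The query [r6] means: r6 matches atoms in a six-membered ring.
Check the 18 heavy atoms by environment: 10× c (aromatic, in 6-ring) → match; 4× C (acyclic) → no; 3× O (acyclic) → no; 1× F (acyclic) → no.
That gives 10 matching atoms.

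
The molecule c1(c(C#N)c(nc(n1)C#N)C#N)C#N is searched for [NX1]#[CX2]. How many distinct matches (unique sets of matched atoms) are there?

[NX1]#[CX2] is the SMARTS for a nitrile: a nitrogen triple-bonded to a two-connected carbon.
The molecule carries 4 separate instances of a nitrile (-C#N) meeting every constraint; each maps to a distinct set of atoms, giving 4 matches.

4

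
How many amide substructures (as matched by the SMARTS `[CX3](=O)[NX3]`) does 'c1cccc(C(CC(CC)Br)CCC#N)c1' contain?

0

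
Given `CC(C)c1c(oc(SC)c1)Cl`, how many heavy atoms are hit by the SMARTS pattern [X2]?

The query [X2] means: any atom with exactly two total connections (bonds + H).
Check the 11 heavy atoms by environment: 1× o (aromatic, X2) → match; 4× c (aromatic, X3) → no; 1× S (X2) → match; 4× C (X4) → no; 1× Cl (X1) → no.
Summing the matching environments: 1 + 1 = 2 matching atoms.

2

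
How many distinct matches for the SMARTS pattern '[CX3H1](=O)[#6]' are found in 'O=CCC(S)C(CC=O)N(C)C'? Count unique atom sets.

2

[CX3H1](=O)[#6] is the SMARTS for an aldehyde: an sp2 carbon with one H, double-bonded to O and single-bonded to carbon.
The molecule carries 2 separate instances of an aldehyde (-CHO) meeting every constraint; each maps to a distinct set of atoms, giving 2 matches.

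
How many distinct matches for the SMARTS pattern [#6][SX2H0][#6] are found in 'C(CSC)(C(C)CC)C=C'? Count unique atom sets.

1

[#6][SX2H0][#6] is the SMARTS for a thioether: an aliphatic sulfur bridging two carbons with no H on the sulfur.
Exactly one fragment in the molecule meets all constraints, giving 1 match.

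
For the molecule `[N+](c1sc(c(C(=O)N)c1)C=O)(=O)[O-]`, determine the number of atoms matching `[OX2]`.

0

The query [OX2] means: aliphatic oxygen with two total connections — ether, hydroxyl, or ester single-bond O.
Check the 13 heavy atoms by environment: 1× s (aromatic, X2) → no; 4× c (aromatic, X3) → no; 2× C (X3) → no; 3× O (X1) → no; 1× N (X3) → no; 1× N (charge +1, X3) → no; 1× O (charge -1, X1) → no.
No environment satisfies the query, so 0 matching atoms.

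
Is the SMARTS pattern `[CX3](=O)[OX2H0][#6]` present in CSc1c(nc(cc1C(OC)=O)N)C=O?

Yes

The pattern [CX3](=O)[OX2H0][#6] describes a carbonyl carbon bonded to an oxygen that is itself bonded to carbon (no H on that O) — an ester.
The molecule carries a methyl-ester group (-C(=O)OCH3), whose atoms satisfy every constraint of the query, so the pattern matches.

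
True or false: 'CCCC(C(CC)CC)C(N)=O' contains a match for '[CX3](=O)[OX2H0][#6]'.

False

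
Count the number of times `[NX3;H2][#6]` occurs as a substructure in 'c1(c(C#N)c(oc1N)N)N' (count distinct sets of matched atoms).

3

[NX3;H2][#6] is the SMARTS for a primary amine: a trivalent nitrogen with two H attached to carbon.
The molecule carries 3 separate instances of a primary amino group (-NH2) meeting every constraint; each maps to a distinct set of atoms, giving 3 matches.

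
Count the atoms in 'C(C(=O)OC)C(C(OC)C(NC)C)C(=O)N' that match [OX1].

2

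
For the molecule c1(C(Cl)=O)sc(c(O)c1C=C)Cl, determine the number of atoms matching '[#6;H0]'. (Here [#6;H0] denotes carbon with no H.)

Check the 12 heavy atoms by environment: 1× s (aromatic, H0) → no; 4× c (aromatic, H0) → match; 1× O (H1) → no; 2× Cl (H0) → no; 1× C (H1) → no; 1× C (H2) → no; 1× C (H0) → match; 1× O (H0) → no.
Summing the matching environments: 4 + 1 = 5 matching atoms.

5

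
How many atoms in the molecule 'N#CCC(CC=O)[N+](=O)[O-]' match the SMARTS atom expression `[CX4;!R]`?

3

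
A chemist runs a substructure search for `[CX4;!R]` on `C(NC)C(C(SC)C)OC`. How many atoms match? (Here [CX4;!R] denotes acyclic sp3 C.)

The query [CX4;!R] means: aliphatic carbon with four total connections, not in a ring.
Check the 10 heavy atoms by environment: 7× C (X4, acyclic) → match; 1× S (X2, acyclic) → no; 1× N (X3, acyclic) → no; 1× O (X2, acyclic) → no.
That gives 7 matching atoms.

7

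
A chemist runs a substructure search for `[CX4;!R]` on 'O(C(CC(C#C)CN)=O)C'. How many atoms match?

4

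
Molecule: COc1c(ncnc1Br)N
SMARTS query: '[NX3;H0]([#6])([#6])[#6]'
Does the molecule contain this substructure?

No

The pattern [NX3;H0]([#6])([#6])[#6] describes a trivalent nitrogen with no H, bonded to three carbons — a tertiary amine.
The closest candidate here is a primary amino group (-NH2), but the nitrogen has H2, not H0 with three carbons. No other fragment satisfies the full query, so there is no match.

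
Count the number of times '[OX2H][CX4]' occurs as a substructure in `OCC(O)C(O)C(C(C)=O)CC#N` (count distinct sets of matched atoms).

3

[OX2H][CX4] is the SMARTS for an aliphatic alcohol: a hydroxyl oxygen bound to an sp3 (X4) carbon.
The molecule carries 3 separate instances of a hydroxyl group (-OH) meeting every constraint; each maps to a distinct set of atoms, giving 3 matches.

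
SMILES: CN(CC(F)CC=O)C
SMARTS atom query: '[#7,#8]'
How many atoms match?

The query [#7,#8] means: nitrogen or oxygen (comma = OR).
Check the 9 heavy atoms by environment: 6× C → no; 1× O → match; 1× N → match; 1× F → no.
Summing the matching environments: 1 + 1 = 2 matching atoms.

2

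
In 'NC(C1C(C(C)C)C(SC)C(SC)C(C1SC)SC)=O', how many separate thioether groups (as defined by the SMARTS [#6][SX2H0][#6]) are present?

[#6][SX2H0][#6] is the SMARTS for a thioether: an aliphatic sulfur bridging two carbons with no H on the sulfur.
The molecule carries 4 separate instances of a methylthio ether (-SCH3) meeting every constraint; each maps to a distinct set of atoms, giving 4 matches.

4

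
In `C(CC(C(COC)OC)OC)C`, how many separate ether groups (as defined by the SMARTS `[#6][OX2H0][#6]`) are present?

[#6][OX2H0][#6] is the SMARTS for an ether: an aliphatic oxygen bridging two carbons with no H on the oxygen.
The molecule carries 3 separate instances of a methoxy ether (-OCH3) meeting every constraint; each maps to a distinct set of atoms, giving 3 matches.

3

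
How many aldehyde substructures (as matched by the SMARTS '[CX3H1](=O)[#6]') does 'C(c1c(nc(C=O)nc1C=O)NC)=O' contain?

3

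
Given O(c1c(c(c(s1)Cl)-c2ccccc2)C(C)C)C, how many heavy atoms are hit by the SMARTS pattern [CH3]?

3

The query [CH3] means: aliphatic carbon with exactly three hydrogens.
Check the 17 heavy atoms by environment: 1× s (aromatic, H0) → no; 5× c (aromatic, H0) → no; 5× c (aromatic, H1) → no; 1× O (H0) → no; 3× C (H3) → match; 1× C (H1) → no; 1× Cl (H0) → no.
That gives 3 matching atoms.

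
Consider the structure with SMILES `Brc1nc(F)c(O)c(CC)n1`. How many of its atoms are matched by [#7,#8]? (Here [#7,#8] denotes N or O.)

3

Check the 11 heavy atoms by environment: 2× n (aromatic) → match; 4× c (aromatic) → no; 2× C → no; 1× F → no; 1× O → match; 1× Br → no.
Summing the matching environments: 2 + 1 = 3 matching atoms.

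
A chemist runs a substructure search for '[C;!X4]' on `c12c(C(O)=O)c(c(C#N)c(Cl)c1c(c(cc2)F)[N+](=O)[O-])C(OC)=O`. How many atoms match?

The query [C;!X4] means: aliphatic carbon that does not have four total connections.
Check the 24 heavy atoms by environment: 10× c (aromatic, X3) → no; 1× C (X2) → match; 1× N (X1) → no; 2× C (X3) → match; 3× O (X1) → no; 2× O (X2) → no; 1× C (X4) → no; 1× F (X1) → no; 1× Cl (X1) → no; 1× N (charge +1, X3) → no; 1× O (charge -1, X1) → no.
Summing the matching environments: 1 + 2 = 3 matching atoms.

3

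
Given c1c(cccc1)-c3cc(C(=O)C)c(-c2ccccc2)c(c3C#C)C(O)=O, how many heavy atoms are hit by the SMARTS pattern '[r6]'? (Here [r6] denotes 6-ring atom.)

18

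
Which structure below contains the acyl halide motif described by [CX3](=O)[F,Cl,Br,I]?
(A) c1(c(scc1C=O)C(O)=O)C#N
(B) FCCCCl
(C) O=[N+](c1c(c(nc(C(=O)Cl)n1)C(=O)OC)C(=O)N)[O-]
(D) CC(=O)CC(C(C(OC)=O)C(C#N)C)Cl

C

[CX3](=O)[F,Cl,Br,I] describes a carbonyl carbon bonded to a halogen (an acyl halide).
(A) has a carboxylic acid group (-C(=O)OH) but the carbonyl is bonded to -OH, not to a halogen.
(B) has a chloro substituent but the Cl is not on a carbonyl carbon.
(C) contains an acyl chloride (-C(=O)Cl), which satisfies every atom and bond constraint.
(D) has a chloro substituent but the Cl is not on a carbonyl carbon.
So the answer is (C).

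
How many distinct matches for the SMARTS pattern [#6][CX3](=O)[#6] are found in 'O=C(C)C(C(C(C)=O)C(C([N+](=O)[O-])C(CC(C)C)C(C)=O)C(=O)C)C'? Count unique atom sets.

[#6][CX3](=O)[#6] is the SMARTS for a ketone: a carbonyl carbon (no H) flanked by two carbons.
The molecule carries 4 separate instances of an acetyl/ketone group (-C(=O)CH3) meeting every constraint; each maps to a distinct set of atoms, giving 4 matches.

4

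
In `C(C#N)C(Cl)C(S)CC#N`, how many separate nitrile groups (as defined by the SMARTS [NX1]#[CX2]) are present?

2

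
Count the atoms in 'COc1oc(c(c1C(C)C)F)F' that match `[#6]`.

8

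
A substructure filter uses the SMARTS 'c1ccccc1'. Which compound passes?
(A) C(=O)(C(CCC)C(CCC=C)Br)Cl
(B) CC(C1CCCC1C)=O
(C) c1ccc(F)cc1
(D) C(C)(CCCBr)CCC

c1ccccc1 describes six aromatic carbons in a ring (a benzene ring).
(A) has a methyl group (-CH3) but no six-membered all-carbon aromatic ring is present.
(B) has a methyl group (-CH3) but no six-membered all-carbon aromatic ring is present.
(C) contains the required atom environment, so the pattern matches.
(D) has a methyl group (-CH3) but no six-membered all-carbon aromatic ring is present.
So the answer is (C).

C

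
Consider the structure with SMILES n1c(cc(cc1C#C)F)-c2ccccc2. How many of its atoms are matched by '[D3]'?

The query [D3] means: atom with exactly three heavy-atom neighbours.
Check the 15 heavy atoms by environment: 1× n (aromatic, D2) → no; 4× c (aromatic, D3) → match; 7× c (aromatic, D2) → no; 1× F (D1) → no; 1× C (D2) → no; 1× C (D1) → no.
That gives 4 matching atoms.

4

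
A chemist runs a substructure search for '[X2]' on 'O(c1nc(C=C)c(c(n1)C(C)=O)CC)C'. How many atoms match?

The query [X2] means: any atom with exactly two total connections (bonds + H).
Check the 15 heavy atoms by environment: 2× n (aromatic, X2) → match; 4× c (aromatic, X3) → no; 4× C (X4) → no; 3× C (X3) → no; 1× O (X2) → match; 1× O (X1) → no.
Summing the matching environments: 2 + 1 = 3 matching atoms.

3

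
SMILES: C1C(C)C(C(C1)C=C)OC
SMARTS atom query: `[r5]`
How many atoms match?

The query [r5] means: r5 matches atoms in a five-membered ring.
Check the 10 heavy atoms by environment: 5× C (in 5-ring) → match; 4× C (acyclic) → no; 1× O (acyclic) → no.
That gives 5 matching atoms.

5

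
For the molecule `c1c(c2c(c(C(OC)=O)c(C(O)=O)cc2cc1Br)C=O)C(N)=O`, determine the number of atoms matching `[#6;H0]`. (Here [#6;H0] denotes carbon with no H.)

The query [#6;H0] means: any carbon with no attached hydrogen.
Check the 23 heavy atoms by environment: 7× c (aromatic, H0) → match; 3× c (aromatic, H1) → no; 1× Br (H0) → no; 1× C (H1) → no; 5× O (H0) → no; 3× C (H0) → match; 1× C (H3) → no; 1× N (H2) → no; 1× O (H1) → no.
Summing the matching environments: 7 + 3 = 10 matching atoms.

10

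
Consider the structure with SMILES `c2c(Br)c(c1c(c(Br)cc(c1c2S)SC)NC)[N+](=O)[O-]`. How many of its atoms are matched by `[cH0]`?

8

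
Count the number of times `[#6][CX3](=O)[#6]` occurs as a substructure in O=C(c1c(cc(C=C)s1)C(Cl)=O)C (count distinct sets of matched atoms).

1

[#6][CX3](=O)[#6] is the SMARTS for a ketone: a carbonyl carbon (no H) flanked by two carbons.
Exactly one fragment in the molecule meets all constraints, giving 1 match.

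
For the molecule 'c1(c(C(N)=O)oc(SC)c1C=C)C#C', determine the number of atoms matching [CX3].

3

Check the 14 heavy atoms by environment: 1× o (aromatic, X2) → no; 4× c (aromatic, X3) → no; 2× C (X2) → no; 3× C (X3) → match; 1× O (X1) → no; 1× N (X3) → no; 1× S (X2) → no; 1× C (X4) → no.
That gives 3 matching atoms.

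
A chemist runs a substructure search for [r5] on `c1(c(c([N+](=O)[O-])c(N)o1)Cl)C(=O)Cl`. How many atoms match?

5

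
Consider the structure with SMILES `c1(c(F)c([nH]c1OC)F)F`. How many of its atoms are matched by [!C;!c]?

5

The query [!C;!c] means: neither aliphatic nor aromatic carbon — same as [!#6].
Check the 10 heavy atoms by environment: 1× n (aromatic) → match; 4× c (aromatic) → no; 3× F → match; 1× O → match; 1× C → no.
Summing the matching environments: 1 + 3 + 1 = 5 matching atoms.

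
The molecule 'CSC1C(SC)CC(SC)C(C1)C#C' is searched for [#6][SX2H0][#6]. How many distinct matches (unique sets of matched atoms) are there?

3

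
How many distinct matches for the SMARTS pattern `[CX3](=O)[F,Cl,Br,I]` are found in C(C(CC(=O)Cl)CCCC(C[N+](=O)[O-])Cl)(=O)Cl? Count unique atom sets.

[CX3](=O)[F,Cl,Br,I] is the SMARTS for an acyl halide: a carbonyl carbon bonded to a halogen.
The molecule carries 2 separate instances of an acyl chloride (-C(=O)Cl) meeting every constraint; each maps to a distinct set of atoms, giving 2 matches.

2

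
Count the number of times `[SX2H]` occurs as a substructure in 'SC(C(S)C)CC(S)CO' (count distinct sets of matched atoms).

3

[SX2H] is the SMARTS for a thiol: an aliphatic sulfur with two connections, one being H.
The molecule carries 3 separate instances of a thiol (-SH) meeting every constraint; each maps to a distinct set of atoms, giving 3 matches.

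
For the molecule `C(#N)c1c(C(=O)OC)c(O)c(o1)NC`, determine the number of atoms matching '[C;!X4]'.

Check the 14 heavy atoms by environment: 1× o (aromatic, X2) → no; 4× c (aromatic, X3) → no; 2× O (X2) → no; 1× C (X3) → match; 1× O (X1) → no; 2× C (X4) → no; 1× N (X3) → no; 1× C (X2) → match; 1× N (X1) → no.
Summing the matching environments: 1 + 1 = 2 matching atoms.

2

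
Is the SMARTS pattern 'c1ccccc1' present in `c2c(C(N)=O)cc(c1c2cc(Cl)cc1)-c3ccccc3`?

Yes

The pattern c1ccccc1 describes six aromatic carbons in a ring — a benzene ring.
The molecule carries a phenyl ring, whose atoms satisfy every constraint of the query, so the pattern matches.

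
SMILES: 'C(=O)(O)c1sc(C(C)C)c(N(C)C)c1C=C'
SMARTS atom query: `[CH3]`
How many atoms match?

The query [CH3] means: aliphatic carbon with exactly three hydrogens.
Check the 16 heavy atoms by environment: 1× s (aromatic, H0) → no; 4× c (aromatic, H0) → no; 2× C (H1) → no; 1× C (H2) → no; 4× C (H3) → match; 1× N (H0) → no; 1× C (H0) → no; 1× O (H0) → no; 1× O (H1) → no.
That gives 4 matching atoms.

4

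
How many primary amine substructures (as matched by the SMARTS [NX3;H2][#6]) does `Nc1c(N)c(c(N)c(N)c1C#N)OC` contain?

4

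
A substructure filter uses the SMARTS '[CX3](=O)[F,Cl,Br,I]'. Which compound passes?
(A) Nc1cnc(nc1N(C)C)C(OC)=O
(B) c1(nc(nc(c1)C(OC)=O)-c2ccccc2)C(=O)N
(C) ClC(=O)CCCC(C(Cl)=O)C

C

[CX3](=O)[F,Cl,Br,I] describes a carbonyl carbon bonded to a halogen (an acyl halide).
(A) has a methyl-ester group (-C(=O)OCH3) but the carbonyl is bonded to -O-C, not to a halogen.
(B) has a methyl-ester group (-C(=O)OCH3) but the carbonyl is bonded to -O-C, not to a halogen.
(C) contains an acyl chloride (-C(=O)Cl), which satisfies every atom and bond constraint.
So the answer is (C).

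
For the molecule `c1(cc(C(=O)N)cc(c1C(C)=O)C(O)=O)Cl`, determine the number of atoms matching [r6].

The query [r6] means: r6 matches atoms in a six-membered ring.
Check the 16 heavy atoms by environment: 6× c (aromatic, in 6-ring) → match; 4× C (acyclic) → no; 4× O (acyclic) → no; 1× N (acyclic) → no; 1× Cl (acyclic) → no.
That gives 6 matching atoms.

6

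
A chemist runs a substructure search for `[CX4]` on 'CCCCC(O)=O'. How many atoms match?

4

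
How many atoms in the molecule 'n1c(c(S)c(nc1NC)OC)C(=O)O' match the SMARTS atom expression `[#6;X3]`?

The query [#6;X3] means: any carbon (aromatic or not) with three total connections.
Check the 14 heavy atoms by environment: 2× n (aromatic, X2) → no; 4× c (aromatic, X3) → match; 2× O (X2) → no; 2× C (X4) → no; 1× S (X2) → no; 1× C (X3) → match; 1× O (X1) → no; 1× N (X3) → no.
Summing the matching environments: 4 + 1 = 5 matching atoms.

5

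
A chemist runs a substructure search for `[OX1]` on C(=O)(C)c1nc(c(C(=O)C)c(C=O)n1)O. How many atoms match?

3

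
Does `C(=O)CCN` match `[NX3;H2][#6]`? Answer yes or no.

The pattern [NX3;H2][#6] describes a trivalent nitrogen with two H attached to carbon — a primary amine.
The molecule carries a primary amino group (-NH2), whose atoms satisfy every constraint of the query, so the pattern matches.

Yes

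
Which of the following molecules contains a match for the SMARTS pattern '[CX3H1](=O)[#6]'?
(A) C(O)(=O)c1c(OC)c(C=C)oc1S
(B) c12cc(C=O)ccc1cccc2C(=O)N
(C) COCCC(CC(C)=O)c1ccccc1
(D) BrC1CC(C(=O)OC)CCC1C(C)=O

B

[CX3H1](=O)[#6] describes an sp2 carbon with one H, double-bonded to O and single-bonded to carbon (an aldehyde).
(A) has a carboxylic acid group (-C(=O)OH) but the carbonyl carbon has H0 and is bonded to O, not H1.
(B) contains an aldehyde (-CHO), which satisfies every atom and bond constraint.
(C) has an acetyl/ketone group (-C(=O)CH3) but the carbonyl carbon has H0 (two carbon neighbours), not H1.
(D) has a methyl-ester group (-C(=O)OCH3) but the carbonyl carbon has H0, not H1.
So the answer is (B).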